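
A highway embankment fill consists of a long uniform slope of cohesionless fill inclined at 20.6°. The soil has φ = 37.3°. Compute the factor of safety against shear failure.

For a dry cohesionless infinite slope the factor of safety is FS = tanφ / tanβ.
FS = tan37.3° / tan20.6° = 0.7618 / 0.3759 = 2.027

FS = 2.03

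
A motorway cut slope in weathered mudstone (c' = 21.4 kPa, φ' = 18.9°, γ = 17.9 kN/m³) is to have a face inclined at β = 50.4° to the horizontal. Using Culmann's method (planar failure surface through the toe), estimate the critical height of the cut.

H_c = 23.66 m

Culmann's analysis gives the critical failure plane at α_cr = (β + φ')/2 = (50.4 + 18.9)/2 = 34.6°, and the critical height
H_c = (4c'/γ) · sinβ cosφ' / [1 − cos(β − φ')]
    = (4·21.4/17.9) · sin50.4°·cos18.9° / [1 − cos(31.5°)]
    = 4.782 · 0.7705·0.9461 / [1 − 0.8526]
    = 4.782 · 0.7290 / 0.1474
    = 23.66 m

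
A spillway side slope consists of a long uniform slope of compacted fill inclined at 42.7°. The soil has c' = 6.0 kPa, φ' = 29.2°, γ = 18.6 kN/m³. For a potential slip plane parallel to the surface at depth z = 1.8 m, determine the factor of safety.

FS = 0.97

For an infinite slope with a slip plane parallel to the surface (no pore pressure): FS = [c' + γz cos²β tanφ'] / [γz sinβ cosβ].
γz = 18.6·1.8 = 33.48 kN/m²
Numerator = 6.0 + 33.48·cos²42.7°·tan29.2° = 6.0 + 33.48·0.5401·0.5589 = 16.106 kPa
Denominator = 33.48·sin42.7°·cos42.7° = 33.48·0.6782·0.7349 = 16.686 kPa
FS = 16.106 / 16.686 = 0.965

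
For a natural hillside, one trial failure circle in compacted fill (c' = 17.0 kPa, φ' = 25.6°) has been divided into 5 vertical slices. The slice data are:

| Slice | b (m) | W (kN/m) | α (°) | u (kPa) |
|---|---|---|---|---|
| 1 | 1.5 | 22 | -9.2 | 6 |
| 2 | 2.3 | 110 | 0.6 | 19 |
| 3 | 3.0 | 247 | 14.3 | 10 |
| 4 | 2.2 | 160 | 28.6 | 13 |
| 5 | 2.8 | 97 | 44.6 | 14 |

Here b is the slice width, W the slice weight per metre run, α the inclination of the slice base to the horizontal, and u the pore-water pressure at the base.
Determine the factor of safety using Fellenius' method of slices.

Ordinary method of slices: FS = Σ[c'·Δl_i + (W_i cosα_i − u_i·Δl_i)·tanφ'] / Σ W_i sinα_i, with Δl_i = b_i / cosα_i.
Slice 1: Δl = 1.5/cos(-9.2°) = 1.520 m; N'_1 = 22·cos(-9.2°) − 6·1.520 = 12.6; c'Δl = 25.83; W sinα = -3.5
Slice 2: Δl = 2.3/cos0.6° = 2.300 m; N'_2 = 110·cos0.6° − 19·2.300 = 66.3; c'Δl = 39.10; W sinα = 1.2
Slice 3: Δl = 3.0/cos14.3° = 3.096 m; N'_3 = 247·cos14.3° − 10·3.096 = 208.4; c'Δl = 52.63; W sinα = 61.0
Slice 4: Δl = 2.2/cos28.6° = 2.506 m; N'_4 = 160·cos28.6° − 13·2.506 = 107.9; c'Δl = 42.60; W sinα = 76.6
Slice 5: Δl = 2.8/cos44.6° = 3.932 m; N'_5 = 97·cos44.6° − 14·3.932 = 14.0; c'Δl = 66.85; W sinα = 68.1
Σc'Δl = 227.0 kN/m; ΣN' = 409.2 kN/m; ΣW sinα = 203.3 kN/m
Resisting = 227.0 + 409.2·tan25.6° = 227.0 + 196.1 = 423.1 kN/m
FS = 423.1 / 203.3 = 2.081

FS = 2.08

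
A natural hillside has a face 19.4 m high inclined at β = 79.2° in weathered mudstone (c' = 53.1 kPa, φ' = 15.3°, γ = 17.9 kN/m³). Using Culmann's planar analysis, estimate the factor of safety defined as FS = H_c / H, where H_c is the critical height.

H_c = (4c'/γ) · sinβ cosφ' / [1 − cos(β − φ')]
    = (4·53.1/17.9) · sin79.2°·cos15.3° / [1 − cos63.9°]
    = 11.866 · 0.9475 / 0.5601 = 20.07 m
FS = H_c / H = 20.07 / 19.4 = 1.035

FS = 1.03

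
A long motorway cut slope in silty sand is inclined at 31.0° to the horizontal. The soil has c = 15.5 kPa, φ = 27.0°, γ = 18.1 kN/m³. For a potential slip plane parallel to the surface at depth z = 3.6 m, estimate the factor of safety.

FS = 1.39

For an infinite slope with a slip plane parallel to the surface (no pore pressure): FS = [c + γz cos²β tanφ] / [γz sinβ cosβ].
γz = 18.1·3.6 = 65.16 kN/m²
Numerator = 15.5 + 65.16·cos²31.0°·tan27.0° = 15.5 + 65.16·0.7347·0.5095 = 39.894 kPa
Denominator = 65.16·sin31.0°·cos31.0° = 65.16·0.5150·0.8572 = 28.766 kPa
FS = 39.894 / 28.766 = 1.387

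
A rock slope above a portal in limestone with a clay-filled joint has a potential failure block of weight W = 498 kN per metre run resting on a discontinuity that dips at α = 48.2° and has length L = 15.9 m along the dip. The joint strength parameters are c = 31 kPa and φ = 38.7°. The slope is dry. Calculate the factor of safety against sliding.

FS = 2.04

Resolving the block weight along and normal to the plane and applying the Mohr–Coulomb strength on the joint:
N' = W cosα = 498·cos48.2° = 331.9 kN/m
Driving force T = W sinα = 498·sin48.2° = 371.2 kN/m
Resisting force R = c·L + N'·tanφ = 31·15.9 + 331.9·tan38.7° = 492.9 + 265.9 = 758.8 kN/m
FS = R / T = 758.8 / 371.2 = 2.044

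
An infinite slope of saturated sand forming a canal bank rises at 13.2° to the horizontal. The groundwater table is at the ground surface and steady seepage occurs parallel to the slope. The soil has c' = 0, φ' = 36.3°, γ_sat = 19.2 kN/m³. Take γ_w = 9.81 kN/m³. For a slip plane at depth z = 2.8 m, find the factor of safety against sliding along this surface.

FS = 1.53

With seepage parallel to the slope and the water table at the surface, the effective normal stress on the slip plane uses the buoyant unit weight γ' = γ_sat − γ_w while the driving shear stress uses γ_sat:
FS = [c' + γ' z cos²β tanφ'] / [γ_sat z sinβ cosβ]
(For c' = 0 this reduces to FS = (γ'/γ_sat)·tanφ'/tanβ.)
γ' = 19.2 − 9.81 = 9.39 kN/m³
Numerator = 0.0 + 9.39·2.8·cos²13.2°·tan36.3° = 0.0 + 9.39·2.8·0.9479·0.7346 = 18.306 kPa
Denominator = 19.2·2.8·sin13.2°·cos13.2° = 19.2·2.8·0.2284·0.9736 = 11.952 kPa
FS = 18.306 / 11.952 = 1.532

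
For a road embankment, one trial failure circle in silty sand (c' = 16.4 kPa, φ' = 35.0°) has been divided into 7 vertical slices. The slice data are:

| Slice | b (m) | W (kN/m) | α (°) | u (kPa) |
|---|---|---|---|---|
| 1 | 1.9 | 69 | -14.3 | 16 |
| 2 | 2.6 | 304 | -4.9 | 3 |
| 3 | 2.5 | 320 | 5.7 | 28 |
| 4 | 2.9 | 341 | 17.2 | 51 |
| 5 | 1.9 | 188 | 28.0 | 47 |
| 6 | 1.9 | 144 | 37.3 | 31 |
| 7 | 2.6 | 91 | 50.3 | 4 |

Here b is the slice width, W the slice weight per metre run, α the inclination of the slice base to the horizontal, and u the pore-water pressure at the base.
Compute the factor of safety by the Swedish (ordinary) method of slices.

Ordinary method of slices: FS = Σ[c'·Δl_i + (W_i cosα_i − u_i·Δl_i)·tanφ'] / Σ W_i sinα_i, with Δl_i = b_i / cosα_i.
Slice 1: Δl = 1.9/cos(-14.3°) = 1.961 m; N'_1 = 69·cos(-14.3°) − 16·1.961 = 35.5; c'Δl = 32.16; W sinα = -17.0
Slice 2: Δl = 2.6/cos(-4.9°) = 2.610 m; N'_2 = 304·cos(-4.9°) − 3·2.610 = 295.1; c'Δl = 42.80; W sinα = -26.0
Slice 3: Δl = 2.5/cos5.7° = 2.512 m; N'_3 = 320·cos5.7° − 28·2.512 = 248.1; c'Δl = 41.20; W sinα = 31.8
Slice 4: Δl = 2.9/cos17.2° = 3.036 m; N'_4 = 341·cos17.2° − 51·3.036 = 170.9; c'Δl = 49.79; W sinα = 100.8
Slice 5: Δl = 1.9/cos28.0° = 2.152 m; N'_5 = 188·cos28.0° − 47·2.152 = 64.9; c'Δl = 35.29; W sinα = 88.3
Slice 6: Δl = 1.9/cos37.3° = 2.389 m; N'_6 = 144·cos37.3° − 31·2.389 = 40.5; c'Δl = 39.17; W sinα = 87.3
Slice 7: Δl = 2.6/cos50.3° = 4.070 m; N'_7 = 91·cos50.3° − 4·4.070 = 41.8; c'Δl = 66.75; W sinα = 70.0
Σc'Δl = 307.2 kN/m; ΣN' = 896.8 kN/m; ΣW sinα = 335.1 kN/m
Resisting = 307.2 + 896.8·tan35.0° = 307.2 + 627.9 = 935.1 kN/m
FS = 935.1 / 335.1 = 2.790

FS = 2.79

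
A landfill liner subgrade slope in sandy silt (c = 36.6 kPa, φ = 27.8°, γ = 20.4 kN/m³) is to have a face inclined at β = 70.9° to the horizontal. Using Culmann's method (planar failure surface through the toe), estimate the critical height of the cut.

H_c = 22.23 m

Culmann's analysis gives the critical failure plane at α_cr = (β + φ)/2 = (70.9 + 27.8)/2 = 49.4°, and the critical height
H_c = (4c/γ) · sinβ cosφ / [1 − cos(β − φ)]
    = (4·36.6/20.4) · sin70.9°·cos27.8° / [1 − cos(43.1°)]
    = 7.176 · 0.9449·0.8846 / [1 − 0.7302]
    = 7.176 · 0.8359 / 0.2698
    = 22.23 m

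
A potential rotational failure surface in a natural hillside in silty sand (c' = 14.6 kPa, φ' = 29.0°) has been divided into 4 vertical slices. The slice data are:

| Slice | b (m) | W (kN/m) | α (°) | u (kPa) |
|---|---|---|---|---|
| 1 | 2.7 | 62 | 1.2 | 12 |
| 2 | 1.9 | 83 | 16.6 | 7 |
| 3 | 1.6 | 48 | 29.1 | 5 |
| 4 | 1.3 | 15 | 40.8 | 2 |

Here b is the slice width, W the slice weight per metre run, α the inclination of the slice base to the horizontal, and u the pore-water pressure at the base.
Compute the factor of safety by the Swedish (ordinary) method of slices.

Ordinary method of slices: FS = Σ[c'·Δl_i + (W_i cosα_i − u_i·Δl_i)·tanφ'] / Σ W_i sinα_i, with Δl_i = b_i / cosα_i.
Slice 1: Δl = 2.7/cos1.2° = 2.701 m; N'_1 = 62·cos1.2° − 12·2.701 = 29.6; c'Δl = 39.43; W sinα = 1.3
Slice 2: Δl = 1.9/cos16.6° = 1.983 m; N'_2 = 83·cos16.6° − 7·1.983 = 65.7; c'Δl = 28.95; W sinα = 23.7
Slice 3: Δl = 1.6/cos29.1° = 1.831 m; N'_3 = 48·cos29.1° − 5·1.831 = 32.8; c'Δl = 26.73; W sinα = 23.3
Slice 4: Δl = 1.3/cos40.8° = 1.717 m; N'_4 = 15·cos40.8° − 2·1.717 = 7.9; c'Δl = 25.07; W sinα = 9.8
Σc'Δl = 120.2 kN/m; ΣN' = 135.9 kN/m; ΣW sinα = 58.2 kN/m
Resisting = 120.2 + 135.9·tan29.0° = 120.2 + 75.4 = 195.5 kN/m
FS = 195.5 / 58.2 = 3.362

FS = 3.36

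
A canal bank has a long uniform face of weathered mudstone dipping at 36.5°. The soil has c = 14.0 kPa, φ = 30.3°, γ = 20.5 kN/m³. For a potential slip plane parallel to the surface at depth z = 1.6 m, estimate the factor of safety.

For an infinite slope with a slip plane parallel to the surface (no pore pressure): FS = [c + γz cos²β tanφ] / [γz sinβ cosβ].
γz = 20.5·1.6 = 32.80 kN/m²
Numerator = 14.0 + 32.80·cos²36.5°·tan30.3° = 14.0 + 32.80·0.6462·0.5844 = 26.385 kPa
Denominator = 32.80·sin36.5°·cos36.5° = 32.80·0.5948·0.8039 = 15.683 kPa
FS = 26.385 / 15.683 = 1.682

FS = 1.68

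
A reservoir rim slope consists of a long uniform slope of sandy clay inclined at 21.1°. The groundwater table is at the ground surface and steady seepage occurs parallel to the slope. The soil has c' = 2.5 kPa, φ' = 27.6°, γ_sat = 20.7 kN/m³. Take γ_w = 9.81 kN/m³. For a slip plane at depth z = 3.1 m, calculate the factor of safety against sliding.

With seepage parallel to the slope and the water table at the surface, the effective normal stress on the slip plane uses the buoyant unit weight γ' = γ_sat − γ_w while the driving shear stress uses γ_sat:
FS = [c' + γ' z cos²β tanφ'] / [γ_sat z sinβ cosβ]
γ' = 20.7 − 9.81 = 10.89 kN/m³
Numerator = 2.5 + 10.89·3.1·cos²21.1°·tan27.6° = 2.5 + 10.89·3.1·0.8704·0.5228 = 17.862 kPa
Denominator = 20.7·3.1·sin21.1°·cos21.1° = 20.7·3.1·0.3600·0.9330 = 21.552 kPa
FS = 17.862 / 21.552 = 0.829

FS = 0.83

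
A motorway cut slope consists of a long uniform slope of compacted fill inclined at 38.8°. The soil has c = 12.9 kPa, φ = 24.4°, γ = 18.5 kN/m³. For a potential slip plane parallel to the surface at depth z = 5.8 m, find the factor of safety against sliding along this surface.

For an infinite slope with a slip plane parallel to the surface (no pore pressure): FS = [c + γz cos²β tanφ] / [γz sinβ cosβ].
γz = 18.5·5.8 = 107.30 kN/m²
Numerator = 12.9 + 107.30·cos²38.8°·tan24.4° = 12.9 + 107.30·0.6074·0.4536 = 42.463 kPa
Denominator = 107.30·sin38.8°·cos38.8° = 107.30·0.6266·0.7793 = 52.398 kPa
FS = 42.463 / 52.398 = 0.810

FS = 0.81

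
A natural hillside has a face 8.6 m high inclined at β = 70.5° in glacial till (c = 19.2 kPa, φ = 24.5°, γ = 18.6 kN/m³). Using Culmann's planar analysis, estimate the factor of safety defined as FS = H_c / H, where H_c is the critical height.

H_c = (4c/γ) · sinβ cosφ / [1 − cos(β − φ)]
    = (4·19.2/18.6) · sin70.5°·cos24.5° / [1 − cos46.0°]
    = 4.129 · 0.8578 / 0.3053 = 11.60 m
FS = H_c / H = 11.60 / 8.6 = 1.349

FS = 1.35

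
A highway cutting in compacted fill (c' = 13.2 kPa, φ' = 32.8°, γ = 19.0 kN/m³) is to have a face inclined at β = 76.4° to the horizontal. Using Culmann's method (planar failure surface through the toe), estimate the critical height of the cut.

Culmann's analysis gives the critical failure plane at α_cr = (β + φ')/2 = (76.4 + 32.8)/2 = 54.6°, and the critical height
H_c = (4c'/γ) · sinβ cosφ' / [1 − cos(β − φ')]
    = (4·13.2/19.0) · sin76.4°·cos32.8° / [1 − cos(43.6°)]
    = 2.779 · 0.9720·0.8406 / [1 − 0.7242]
    = 2.779 · 0.8170 / 0.2758
    = 8.23 m

H_c = 8.23 m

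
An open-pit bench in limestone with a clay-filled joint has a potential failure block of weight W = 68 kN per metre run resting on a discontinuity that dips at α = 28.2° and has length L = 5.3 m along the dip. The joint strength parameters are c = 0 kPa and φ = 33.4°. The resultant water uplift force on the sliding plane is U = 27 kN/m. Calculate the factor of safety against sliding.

FS = 0.68

Resolving the block weight along and normal to the plane and applying the Mohr–Coulomb strength on the joint:
N' = W cosα − U = 68·cos28.2° − 27 = 32.9 kN/m
Driving force T = W sinα = 68·sin28.2° = 32.1 kN/m
Resisting force R = c·L + N'·tanφ = 0·5.3 + 32.9·tan33.4° = 0.0 + 21.7 = 21.7 kN/m
FS = R / T = 21.7 / 32.1 = 0.676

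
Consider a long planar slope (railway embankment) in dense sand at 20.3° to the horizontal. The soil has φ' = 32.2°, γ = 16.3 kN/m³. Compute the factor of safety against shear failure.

FS = 1.70

For a dry cohesionless infinite slope the factor of safety is FS = tanφ' / tanβ.
FS = tan32.2° / tan20.3° = 0.6297 / 0.3699 = 1.702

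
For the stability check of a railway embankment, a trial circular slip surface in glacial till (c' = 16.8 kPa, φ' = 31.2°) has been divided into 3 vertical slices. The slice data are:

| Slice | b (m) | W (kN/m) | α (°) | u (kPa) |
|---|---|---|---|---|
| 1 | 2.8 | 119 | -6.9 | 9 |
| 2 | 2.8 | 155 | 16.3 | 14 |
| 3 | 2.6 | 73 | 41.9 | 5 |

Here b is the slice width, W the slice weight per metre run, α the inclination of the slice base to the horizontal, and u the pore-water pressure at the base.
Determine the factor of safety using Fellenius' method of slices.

Ordinary method of slices: FS = Σ[c'·Δl_i + (W_i cosα_i − u_i·Δl_i)·tanφ'] / Σ W_i sinα_i, with Δl_i = b_i / cosα_i.
Slice 1: Δl = 2.8/cos(-6.9°) = 2.820 m; N'_1 = 119·cos(-6.9°) − 9·2.820 = 92.8; c'Δl = 47.38; W sinα = -14.3
Slice 2: Δl = 2.8/cos16.3° = 2.917 m; N'_2 = 155·cos16.3° − 14·2.917 = 107.9; c'Δl = 49.01; W sinα = 43.5
Slice 3: Δl = 2.6/cos41.9° = 3.493 m; N'_3 = 73·cos41.9° − 5·3.493 = 36.9; c'Δl = 58.69; W sinα = 48.8
Σc'Δl = 155.1 kN/m; ΣN' = 237.6 kN/m; ΣW sinα = 78.0 kN/m
Resisting = 155.1 + 237.6·tan31.2° = 155.1 + 143.9 = 298.9 kN/m
FS = 298.9 / 78.0 = 3.835

FS = 3.83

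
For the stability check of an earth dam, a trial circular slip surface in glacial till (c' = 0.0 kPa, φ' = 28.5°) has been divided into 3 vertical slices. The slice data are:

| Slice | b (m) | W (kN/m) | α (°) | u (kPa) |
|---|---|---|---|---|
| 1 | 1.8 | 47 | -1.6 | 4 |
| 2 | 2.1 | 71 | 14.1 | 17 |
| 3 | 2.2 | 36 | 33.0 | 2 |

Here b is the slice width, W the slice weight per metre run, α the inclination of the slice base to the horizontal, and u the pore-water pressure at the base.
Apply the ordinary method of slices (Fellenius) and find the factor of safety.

Ordinary method of slices: FS = Σ[c'·Δl_i + (W_i cosα_i − u_i·Δl_i)·tanφ'] / Σ W_i sinα_i, with Δl_i = b_i / cosα_i.
Slice 1: Δl = 1.8/cos(-1.6°) = 1.801 m; N'_1 = 47·cos(-1.6°) − 4·1.801 = 39.8; c'Δl = 0.00; W sinα = -1.3
Slice 2: Δl = 2.1/cos14.1° = 2.165 m; N'_2 = 71·cos14.1° − 17·2.165 = 32.1; c'Δl = 0.00; W sinα = 17.3
Slice 3: Δl = 2.2/cos33.0° = 2.623 m; N'_3 = 36·cos33.0° − 2·2.623 = 24.9; c'Δl = 0.00; W sinα = 19.6
Σc'Δl = 0.0 kN/m; ΣN' = 96.8 kN/m; ΣW sinα = 35.6 kN/m
Resisting = 0.0 + 96.8·tan28.5° = 0.0 + 52.5 = 52.5 kN/m
FS = 52.5 / 35.6 = 1.476

FS = 1.48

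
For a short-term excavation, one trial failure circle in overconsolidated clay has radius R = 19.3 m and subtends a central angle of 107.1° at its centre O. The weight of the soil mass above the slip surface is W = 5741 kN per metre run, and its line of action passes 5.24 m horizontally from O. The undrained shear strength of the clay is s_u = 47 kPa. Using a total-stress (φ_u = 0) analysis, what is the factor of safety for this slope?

FS = 1.09

Taking moments about the centre O, the resisting moment is provided by the undrained shear strength acting along the arc:
Arc length L_a = R·θ = 19.3·(107.1°·π/180) = 19.3·1.8692 = 36.08 m
M_R = s_u·L_a·R = 47·36.08·19.3 = 32725.0 kN·m/m
M_D = W·d = 5741·5.24 = 30082.8 kN·m/m
FS = M_R / M_D = 32725.0 / 30082.8 = 1.088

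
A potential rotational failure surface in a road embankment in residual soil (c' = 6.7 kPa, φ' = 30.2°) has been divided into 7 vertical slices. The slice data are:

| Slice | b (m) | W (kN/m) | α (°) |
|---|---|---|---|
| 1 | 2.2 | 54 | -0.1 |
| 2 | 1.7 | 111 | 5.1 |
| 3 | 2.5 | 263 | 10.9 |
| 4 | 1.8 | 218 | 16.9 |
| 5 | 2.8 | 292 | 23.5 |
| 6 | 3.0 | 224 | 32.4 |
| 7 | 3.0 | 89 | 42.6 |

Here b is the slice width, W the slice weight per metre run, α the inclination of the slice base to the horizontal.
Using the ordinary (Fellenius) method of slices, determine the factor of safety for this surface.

FS = 1.90

Ordinary method of slices: FS = Σ[c'·Δl_i + (W_i cosα_i)·tanφ'] / Σ W_i sinα_i, with Δl_i = b_i / cosα_i.
Slice 1: Δl = 2.2/cos(-0.1°) = 2.200 m; N'_1 = 54·cos(-0.1°) = 54.0; c'Δl = 14.74; W sinα = -0.1
Slice 2: Δl = 1.7/cos5.1° = 1.707 m; N'_2 = 111·cos5.1° = 110.6; c'Δl = 11.44; W sinα = 9.9
Slice 3: Δl = 2.5/cos10.9° = 2.546 m; N'_3 = 263·cos10.9° = 258.3; c'Δl = 17.06; W sinα = 49.7
Slice 4: Δl = 1.8/cos16.9° = 1.881 m; N'_4 = 218·cos16.9° = 208.6; c'Δl = 12.60; W sinα = 63.4
Slice 5: Δl = 2.8/cos23.5° = 3.053 m; N'_5 = 292·cos23.5° = 267.8; c'Δl = 20.46; W sinα = 116.4
Slice 6: Δl = 3.0/cos32.4° = 3.553 m; N'_6 = 224·cos32.4° = 189.1; c'Δl = 23.81; W sinα = 120.0
Slice 7: Δl = 3.0/cos42.6° = 4.076 m; N'_7 = 89·cos42.6° = 65.5; c'Δl = 27.31; W sinα = 60.2
Σc'Δl = 127.4 kN/m; ΣN' = 1153.8 kN/m; ΣW sinα = 419.6 kN/m
Resisting = 127.4 + 1153.8·tan30.2° = 127.4 + 671.5 = 798.9 kN/m
FS = 798.9 / 419.6 = 1.904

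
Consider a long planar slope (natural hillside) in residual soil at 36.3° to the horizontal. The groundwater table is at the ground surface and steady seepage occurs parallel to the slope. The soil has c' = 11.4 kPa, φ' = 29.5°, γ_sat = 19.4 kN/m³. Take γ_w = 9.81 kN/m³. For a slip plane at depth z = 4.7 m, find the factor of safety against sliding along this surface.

With seepage parallel to the slope and the water table at the surface, the effective normal stress on the slip plane uses the buoyant unit weight γ' = γ_sat − γ_w while the driving shear stress uses γ_sat:
FS = [c' + γ' z cos²β tanφ'] / [γ_sat z sinβ cosβ]
γ' = 19.4 − 9.81 = 9.59 kN/m³
Numerator = 11.4 + 9.59·4.7·cos²36.3°·tan29.5° = 11.4 + 9.59·4.7·0.6495·0.5658 = 27.963 kPa
Denominator = 19.4·4.7·sin36.3°·cos36.3° = 19.4·4.7·0.5920·0.8059 = 43.504 kPa
FS = 27.963 / 43.504 = 0.643

FS = 0.64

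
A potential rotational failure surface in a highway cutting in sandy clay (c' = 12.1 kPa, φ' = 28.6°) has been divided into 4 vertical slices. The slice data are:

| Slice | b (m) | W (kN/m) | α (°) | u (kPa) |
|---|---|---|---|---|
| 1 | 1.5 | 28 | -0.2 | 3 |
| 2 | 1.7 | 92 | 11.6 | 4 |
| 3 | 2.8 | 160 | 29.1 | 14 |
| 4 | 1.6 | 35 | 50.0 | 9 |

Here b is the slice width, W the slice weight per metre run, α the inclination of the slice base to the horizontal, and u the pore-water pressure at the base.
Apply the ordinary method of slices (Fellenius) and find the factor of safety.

FS = 1.77

Ordinary method of slices: FS = Σ[c'·Δl_i + (W_i cosα_i − u_i·Δl_i)·tanφ'] / Σ W_i sinα_i, with Δl_i = b_i / cosα_i.
Slice 1: Δl = 1.5/cos(-0.2°) = 1.500 m; N'_1 = 28·cos(-0.2°) − 3·1.500 = 23.5; c'Δl = 18.15; W sinα = -0.1
Slice 2: Δl = 1.7/cos11.6° = 1.735 m; N'_2 = 92·cos11.6° − 4·1.735 = 83.2; c'Δl = 21.00; W sinα = 18.5
Slice 3: Δl = 2.8/cos29.1° = 3.204 m; N'_3 = 160·cos29.1° − 14·3.204 = 94.9; c'Δl = 38.77; W sinα = 77.8
Slice 4: Δl = 1.6/cos50.0° = 2.489 m; N'_4 = 35·cos50.0° − 9·2.489 = 0.1; c'Δl = 30.12; W sinα = 26.8
Σc'Δl = 108.0 kN/m; ΣN' = 201.7 kN/m; ΣW sinα = 123.0 kN/m
Resisting = 108.0 + 201.7·tan28.6° = 108.0 + 110.0 = 218.0 kN/m
FS = 218.0 / 123.0 = 1.772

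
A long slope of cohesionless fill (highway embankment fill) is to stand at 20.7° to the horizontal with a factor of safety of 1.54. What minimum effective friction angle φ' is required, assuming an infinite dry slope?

FS = tanφ'/tanβ ⇒ tanφ' = FS · tanβ = 1.54 · tan20.7° = 0.5819
φ' = arctan(0.5819) = 30.20°

φ' = 30.2°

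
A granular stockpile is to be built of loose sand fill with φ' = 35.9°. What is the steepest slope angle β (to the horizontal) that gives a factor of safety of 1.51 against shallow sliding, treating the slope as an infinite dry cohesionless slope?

β = 25.6°

For an infinite dry cohesionless slope FS = tanφ'/tanβ, so tanβ = tanφ' / FS.
tanβ = tan35.9° / 1.51 = 0.7239 / 1.51 = 0.4794
β = arctan(0.4794) = 25.61°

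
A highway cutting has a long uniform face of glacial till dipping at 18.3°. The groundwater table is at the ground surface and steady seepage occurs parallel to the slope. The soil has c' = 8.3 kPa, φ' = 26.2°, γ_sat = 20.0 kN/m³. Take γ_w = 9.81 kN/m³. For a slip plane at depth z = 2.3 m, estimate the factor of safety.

FS = 1.36

With seepage parallel to the slope and the water table at the surface, the effective normal stress on the slip plane uses the buoyant unit weight γ' = γ_sat − γ_w while the driving shear stress uses γ_sat:
FS = [c' + γ' z cos²β tanφ'] / [γ_sat z sinβ cosβ]
γ' = 20.0 − 9.81 = 10.19 kN/m³
Numerator = 8.3 + 10.19·2.3·cos²18.3°·tan26.2° = 8.3 + 10.19·2.3·0.9014·0.4921 = 18.695 kPa
Denominator = 20.0·2.3·sin18.3°·cos18.3° = 20.0·2.3·0.3140·0.9494 = 13.713 kPa
FS = 18.695 / 13.713 = 1.363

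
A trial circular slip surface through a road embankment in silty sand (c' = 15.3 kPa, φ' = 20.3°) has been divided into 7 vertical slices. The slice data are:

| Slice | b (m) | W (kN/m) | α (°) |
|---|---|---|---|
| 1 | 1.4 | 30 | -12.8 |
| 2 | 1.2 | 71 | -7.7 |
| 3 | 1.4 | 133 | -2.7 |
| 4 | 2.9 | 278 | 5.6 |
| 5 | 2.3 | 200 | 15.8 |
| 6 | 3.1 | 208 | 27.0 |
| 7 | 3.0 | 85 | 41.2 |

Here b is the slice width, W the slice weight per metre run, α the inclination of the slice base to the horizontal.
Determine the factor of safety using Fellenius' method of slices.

FS = 2.91

Ordinary method of slices: FS = Σ[c'·Δl_i + (W_i cosα_i)·tanφ'] / Σ W_i sinα_i, with Δl_i = b_i / cosα_i.
Slice 1: Δl = 1.4/cos(-12.8°) = 1.436 m; N'_1 = 30·cos(-12.8°) = 29.3; c'Δl = 21.97; W sinα = -6.6
Slice 2: Δl = 1.2/cos(-7.7°) = 1.211 m; N'_2 = 71·cos(-7.7°) = 70.4; c'Δl = 18.53; W sinα = -9.5
Slice 3: Δl = 1.4/cos(-2.7°) = 1.402 m; N'_3 = 133·cos(-2.7°) = 132.9; c'Δl = 21.44; W sinα = -6.3
Slice 4: Δl = 2.9/cos5.6° = 2.914 m; N'_4 = 278·cos5.6° = 276.7; c'Δl = 44.58; W sinα = 27.1
Slice 5: Δl = 2.3/cos15.8° = 2.390 m; N'_5 = 200·cos15.8° = 192.4; c'Δl = 36.57; W sinα = 54.5
Slice 6: Δl = 3.1/cos27.0° = 3.479 m; N'_6 = 208·cos27.0° = 185.3; c'Δl = 53.23; W sinα = 94.4
Slice 7: Δl = 3.0/cos41.2° = 3.987 m; N'_7 = 85·cos41.2° = 64.0; c'Δl = 61.00; W sinα = 56.0
Σc'Δl = 257.3 kN/m; ΣN' = 950.9 kN/m; ΣW sinα = 209.6 kN/m
Resisting = 257.3 + 950.9·tan20.3° = 257.3 + 351.7 = 609.1 kN/m
FS = 609.1 / 209.6 = 2.906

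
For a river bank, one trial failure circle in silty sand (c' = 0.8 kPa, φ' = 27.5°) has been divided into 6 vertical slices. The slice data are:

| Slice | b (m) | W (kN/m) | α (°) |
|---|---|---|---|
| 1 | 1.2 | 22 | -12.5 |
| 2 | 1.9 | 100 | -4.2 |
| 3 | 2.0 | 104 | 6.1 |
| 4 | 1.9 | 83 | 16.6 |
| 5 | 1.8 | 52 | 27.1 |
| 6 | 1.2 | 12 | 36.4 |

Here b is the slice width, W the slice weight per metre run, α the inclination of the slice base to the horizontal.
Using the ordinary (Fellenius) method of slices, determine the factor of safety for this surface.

Ordinary method of slices: FS = Σ[c'·Δl_i + (W_i cosα_i)·tanφ'] / Σ W_i sinα_i, with Δl_i = b_i / cosα_i.
Slice 1: Δl = 1.2/cos(-12.5°) = 1.229 m; N'_1 = 22·cos(-12.5°) = 21.5; c'Δl = 0.98; W sinα = -4.8
Slice 2: Δl = 1.9/cos(-4.2°) = 1.905 m; N'_2 = 100·cos(-4.2°) = 99.7; c'Δl = 1.52; W sinα = -7.3
Slice 3: Δl = 2.0/cos6.1° = 2.011 m; N'_3 = 104·cos6.1° = 103.4; c'Δl = 1.61; W sinα = 11.1
Slice 4: Δl = 1.9/cos16.6° = 1.983 m; N'_4 = 83·cos16.6° = 79.5; c'Δl = 1.59; W sinα = 23.7
Slice 5: Δl = 1.8/cos27.1° = 2.022 m; N'_5 = 52·cos27.1° = 46.3; c'Δl = 1.62; W sinα = 23.7
Slice 6: Δl = 1.2/cos36.4° = 1.491 m; N'_6 = 12·cos36.4° = 9.7; c'Δl = 1.19; W sinα = 7.1
Σc'Δl = 8.5 kN/m; ΣN' = 360.1 kN/m; ΣW sinα = 53.5 kN/m
Resisting = 8.5 + 360.1·tan27.5° = 8.5 + 187.5 = 196.0 kN/m
FS = 196.0 / 53.5 = 3.664

FS = 3.66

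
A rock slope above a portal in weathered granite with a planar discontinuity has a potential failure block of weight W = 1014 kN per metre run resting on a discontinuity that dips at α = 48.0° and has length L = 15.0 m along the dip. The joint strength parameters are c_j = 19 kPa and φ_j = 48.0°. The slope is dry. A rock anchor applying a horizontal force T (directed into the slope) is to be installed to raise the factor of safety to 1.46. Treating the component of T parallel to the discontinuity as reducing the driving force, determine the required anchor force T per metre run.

Resolving forces along and normal to the sliding plane, with the horizontal anchor force T adding T·sinα to the effective normal force and T·cosα acting up the plane against the driving force:
FS = [c_jL + (W cosα + T sinα) tanφ_j] / [W sinα − T cosα]
Without the anchor: N' = 678.5 kN/m, driving T_d = 753.5 kN/m, resisting R = 19·15.0 + 678.5·tan48.0° = 1038.5 kN/m, FS = 1.38.
Setting FS = 1.46 and solving for T:
1.46·(753.5 − T cos48.0°) = 1038.5 + T sin48.0°·tan48.0°
T·(sin48.0°·tan48.0° + 1.46·cos48.0°) = 1.46·753.5 − 1038.5
T·(0.7431·1.1106 + 1.46·0.6691) = 1100.2 − 1038.5 = 61.6
T·1.8023 = 61.6
T = 34.2 kN/m

T = 34 kN/m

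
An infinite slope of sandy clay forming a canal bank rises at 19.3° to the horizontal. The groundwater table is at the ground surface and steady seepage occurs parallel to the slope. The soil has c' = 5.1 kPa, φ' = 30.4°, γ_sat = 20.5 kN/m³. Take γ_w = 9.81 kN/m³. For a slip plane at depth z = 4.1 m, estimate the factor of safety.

FS = 1.07

With seepage parallel to the slope and the water table at the surface, the effective normal stress on the slip plane uses the buoyant unit weight γ' = γ_sat − γ_w while the driving shear stress uses γ_sat:
FS = [c' + γ' z cos²β tanφ'] / [γ_sat z sinβ cosβ]
γ' = 20.5 − 9.81 = 10.69 kN/m³
Numerator = 5.1 + 10.69·4.1·cos²19.3°·tan30.4° = 5.1 + 10.69·4.1·0.8908·0.5867 = 28.005 kPa
Denominator = 20.5·4.1·sin19.3°·cos19.3° = 20.5·4.1·0.3305·0.9438 = 26.219 kPa
FS = 28.005 / 26.219 = 1.068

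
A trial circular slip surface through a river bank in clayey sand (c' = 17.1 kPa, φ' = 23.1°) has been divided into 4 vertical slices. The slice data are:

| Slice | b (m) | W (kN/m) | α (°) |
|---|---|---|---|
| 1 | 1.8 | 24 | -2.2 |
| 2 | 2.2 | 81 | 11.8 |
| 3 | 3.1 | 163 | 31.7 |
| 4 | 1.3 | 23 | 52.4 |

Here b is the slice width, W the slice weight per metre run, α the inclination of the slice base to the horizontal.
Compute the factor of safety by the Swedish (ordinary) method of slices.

Ordinary method of slices: FS = Σ[c'·Δl_i + (W_i cosα_i)·tanφ'] / Σ W_i sinα_i, with Δl_i = b_i / cosα_i.
Slice 1: Δl = 1.8/cos(-2.2°) = 1.801 m; N'_1 = 24·cos(-2.2°) = 24.0; c'Δl = 30.80; W sinα = -0.9
Slice 2: Δl = 2.2/cos11.8° = 2.247 m; N'_2 = 81·cos11.8° = 79.3; c'Δl = 38.43; W sinα = 16.6
Slice 3: Δl = 3.1/cos31.7° = 3.644 m; N'_3 = 163·cos31.7° = 138.7; c'Δl = 62.31; W sinα = 85.7
Slice 4: Δl = 1.3/cos52.4° = 2.131 m; N'_4 = 23·cos52.4° = 14.0; c'Δl = 36.43; W sinα = 18.2
Σc'Δl = 168.0 kN/m; ΣN' = 256.0 kN/m; ΣW sinα = 119.5 kN/m
Resisting = 168.0 + 256.0·tan23.1° = 168.0 + 109.2 = 277.2 kN/m
FS = 277.2 / 119.5 = 2.319

FS = 2.32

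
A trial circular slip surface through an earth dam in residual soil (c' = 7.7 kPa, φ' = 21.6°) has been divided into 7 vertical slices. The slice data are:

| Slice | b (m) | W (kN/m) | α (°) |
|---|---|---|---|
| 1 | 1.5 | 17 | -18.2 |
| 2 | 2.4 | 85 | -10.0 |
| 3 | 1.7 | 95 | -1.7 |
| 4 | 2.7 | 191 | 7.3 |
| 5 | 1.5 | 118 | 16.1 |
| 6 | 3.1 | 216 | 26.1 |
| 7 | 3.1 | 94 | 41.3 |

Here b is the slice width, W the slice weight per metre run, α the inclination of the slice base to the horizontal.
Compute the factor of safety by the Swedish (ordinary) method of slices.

FS = 2.29

Ordinary method of slices: FS = Σ[c'·Δl_i + (W_i cosα_i)·tanφ'] / Σ W_i sinα_i, with Δl_i = b_i / cosα_i.
Slice 1: Δl = 1.5/cos(-18.2°) = 1.579 m; N'_1 = 17·cos(-18.2°) = 16.1; c'Δl = 12.16; W sinα = -5.3
Slice 2: Δl = 2.4/cos(-10.0°) = 2.437 m; N'_2 = 85·cos(-10.0°) = 83.7; c'Δl = 18.77; W sinα = -14.8
Slice 3: Δl = 1.7/cos(-1.7°) = 1.701 m; N'_3 = 95·cos(-1.7°) = 95.0; c'Δl = 13.10; W sinα = -2.8
Slice 4: Δl = 2.7/cos7.3° = 2.722 m; N'_4 = 191·cos7.3° = 189.5; c'Δl = 20.96; W sinα = 24.3
Slice 5: Δl = 1.5/cos16.1° = 1.561 m; N'_5 = 118·cos16.1° = 113.4; c'Δl = 12.02; W sinα = 32.7
Slice 6: Δl = 3.1/cos26.1° = 3.452 m; N'_6 = 216·cos26.1° = 194.0; c'Δl = 26.58; W sinα = 95.0
Slice 7: Δl = 3.1/cos41.3° = 4.126 m; N'_7 = 94·cos41.3° = 70.6; c'Δl = 31.77; W sinα = 62.0
Σc'Δl = 135.4 kN/m; ΣN' = 762.2 kN/m; ΣW sinα = 191.2 kN/m
Resisting = 135.4 + 762.2·tan21.6° = 135.4 + 301.8 = 437.1 kN/m
FS = 437.1 / 191.2 = 2.287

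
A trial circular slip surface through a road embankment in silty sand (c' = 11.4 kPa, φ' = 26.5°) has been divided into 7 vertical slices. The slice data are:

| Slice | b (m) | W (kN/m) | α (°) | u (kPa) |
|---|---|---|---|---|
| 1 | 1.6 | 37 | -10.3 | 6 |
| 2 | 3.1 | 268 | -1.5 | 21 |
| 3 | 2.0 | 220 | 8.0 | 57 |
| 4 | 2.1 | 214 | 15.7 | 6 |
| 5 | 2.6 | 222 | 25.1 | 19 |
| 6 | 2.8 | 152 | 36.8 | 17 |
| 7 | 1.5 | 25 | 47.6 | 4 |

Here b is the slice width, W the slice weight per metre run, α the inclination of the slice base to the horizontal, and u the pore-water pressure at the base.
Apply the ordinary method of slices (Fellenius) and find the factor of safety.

FS = 2.04

Ordinary method of slices: FS = Σ[c'·Δl_i + (W_i cosα_i − u_i·Δl_i)·tanφ'] / Σ W_i sinα_i, with Δl_i = b_i / cosα_i.
Slice 1: Δl = 1.6/cos(-10.3°) = 1.626 m; N'_1 = 37·cos(-10.3°) − 6·1.626 = 26.6; c'Δl = 18.54; W sinα = -6.6
Slice 2: Δl = 3.1/cos(-1.5°) = 3.101 m; N'_2 = 268·cos(-1.5°) − 21·3.101 = 202.8; c'Δl = 35.35; W sinα = -7.0
Slice 3: Δl = 2.0/cos8.0° = 2.020 m; N'_3 = 220·cos8.0° − 57·2.020 = 102.7; c'Δl = 23.02; W sinα = 30.6
Slice 4: Δl = 2.1/cos15.7° = 2.181 m; N'_4 = 214·cos15.7° − 6·2.181 = 192.9; c'Δl = 24.87; W sinα = 57.9
Slice 5: Δl = 2.6/cos25.1° = 2.871 m; N'_5 = 222·cos25.1° − 19·2.871 = 146.5; c'Δl = 32.73; W sinα = 94.2
Slice 6: Δl = 2.8/cos36.8° = 3.497 m; N'_6 = 152·cos36.8° − 17·3.497 = 62.3; c'Δl = 39.86; W sinα = 91.1
Slice 7: Δl = 1.5/cos47.6° = 2.225 m; N'_7 = 25·cos47.6° − 4·2.225 = 8.0; c'Δl = 25.36; W sinα = 18.5
Σc'Δl = 199.7 kN/m; ΣN' = 741.8 kN/m; ΣW sinα = 278.6 kN/m
Resisting = 199.7 + 741.8·tan26.5° = 199.7 + 369.9 = 569.6 kN/m
FS = 569.6 / 278.6 = 2.045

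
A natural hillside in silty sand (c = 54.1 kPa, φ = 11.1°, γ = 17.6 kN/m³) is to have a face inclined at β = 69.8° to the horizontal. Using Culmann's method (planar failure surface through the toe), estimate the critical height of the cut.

Culmann's analysis gives the critical failure plane at α_cr = (β + φ)/2 = (69.8 + 11.1)/2 = 40.4°, and the critical height
H_c = (4c/γ) · sinβ cosφ / [1 − cos(β − φ)]
    = (4·54.1/17.6) · sin69.8°·cos11.1° / [1 − cos(58.7°)]
    = 12.295 · 0.9385·0.9813 / [1 − 0.5195]
    = 12.295 · 0.9209 / 0.4805
    = 23.57 m

H_c = 23.57 m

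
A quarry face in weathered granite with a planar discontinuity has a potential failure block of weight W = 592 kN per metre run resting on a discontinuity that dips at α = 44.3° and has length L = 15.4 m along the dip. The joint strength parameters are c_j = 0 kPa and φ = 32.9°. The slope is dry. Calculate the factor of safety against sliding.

Resolving the block weight along and normal to the plane and applying the Mohr–Coulomb strength on the joint:
N' = W cosα = 592·cos44.3° = 423.7 kN/m
Driving force T = W sinα = 592·sin44.3° = 413.5 kN/m
Resisting force R = c_j·L + N'·tanφ = 0·15.4 + 423.7·tan32.9° = 0.0 + 274.1 = 274.1 kN/m
FS = R / T = 274.1 / 413.5 = 0.663

FS = 0.66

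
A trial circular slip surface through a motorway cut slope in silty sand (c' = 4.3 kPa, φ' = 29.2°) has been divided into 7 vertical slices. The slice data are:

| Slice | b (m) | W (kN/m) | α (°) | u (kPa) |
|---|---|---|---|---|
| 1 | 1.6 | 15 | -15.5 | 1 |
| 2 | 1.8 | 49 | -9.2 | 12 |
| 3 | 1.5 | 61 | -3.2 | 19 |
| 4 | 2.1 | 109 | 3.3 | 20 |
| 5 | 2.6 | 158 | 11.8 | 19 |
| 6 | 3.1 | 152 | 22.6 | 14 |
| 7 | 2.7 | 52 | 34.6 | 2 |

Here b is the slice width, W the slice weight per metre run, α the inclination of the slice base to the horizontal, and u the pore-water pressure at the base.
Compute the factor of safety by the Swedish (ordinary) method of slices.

FS = 2.50

Ordinary method of slices: FS = Σ[c'·Δl_i + (W_i cosα_i − u_i·Δl_i)·tanφ'] / Σ W_i sinα_i, with Δl_i = b_i / cosα_i.
Slice 1: Δl = 1.6/cos(-15.5°) = 1.660 m; N'_1 = 15·cos(-15.5°) − 1·1.660 = 12.8; c'Δl = 7.14; W sinα = -4.0
Slice 2: Δl = 1.8/cos(-9.2°) = 1.823 m; N'_2 = 49·cos(-9.2°) − 12·1.823 = 26.5; c'Δl = 7.84; W sinα = -7.8
Slice 3: Δl = 1.5/cos(-3.2°) = 1.502 m; N'_3 = 61·cos(-3.2°) − 19·1.502 = 32.4; c'Δl = 6.46; W sinα = -3.4
Slice 4: Δl = 2.1/cos3.3° = 2.103 m; N'_4 = 109·cos3.3° − 20·2.103 = 66.7; c'Δl = 9.04; W sinα = 6.3
Slice 5: Δl = 2.6/cos11.8° = 2.656 m; N'_5 = 158·cos11.8° − 19·2.656 = 104.2; c'Δl = 11.42; W sinα = 32.3
Slice 6: Δl = 3.1/cos22.6° = 3.358 m; N'_6 = 152·cos22.6° − 14·3.358 = 93.3; c'Δl = 14.44; W sinα = 58.4
Slice 7: Δl = 2.7/cos34.6° = 3.280 m; N'_7 = 52·cos34.6° − 2·3.280 = 36.2; c'Δl = 14.10; W sinα = 29.5
Σc'Δl = 70.5 kN/m; ΣN' = 372.1 kN/m; ΣW sinα = 111.3 kN/m
Resisting = 70.5 + 372.1·tan29.2° = 70.5 + 208.0 = 278.4 kN/m
FS = 278.4 / 111.3 = 2.502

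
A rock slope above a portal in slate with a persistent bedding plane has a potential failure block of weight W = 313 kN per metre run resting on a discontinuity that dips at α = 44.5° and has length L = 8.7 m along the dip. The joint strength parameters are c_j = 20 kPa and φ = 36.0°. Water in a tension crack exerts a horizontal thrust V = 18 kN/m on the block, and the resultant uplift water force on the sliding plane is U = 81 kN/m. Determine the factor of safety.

Resolving the block weight along and normal to the plane and applying the Mohr–Coulomb strength on the joint:
N' = W cosα − U − V sinα = 313·cos44.5° − 81 − 18·sin44.5° = 129.6 kN/m
Driving force T = W sinα + V cosα = 313·sin44.5° + 18·cos44.5° = 232.2 kN/m
Resisting force R = c_j·L + N'·tanφ = 20·8.7 + 129.6·tan36.0° = 174.0 + 94.2 = 268.2 kN/m
FS = R / T = 268.2 / 232.2 = 1.155

FS = 1.15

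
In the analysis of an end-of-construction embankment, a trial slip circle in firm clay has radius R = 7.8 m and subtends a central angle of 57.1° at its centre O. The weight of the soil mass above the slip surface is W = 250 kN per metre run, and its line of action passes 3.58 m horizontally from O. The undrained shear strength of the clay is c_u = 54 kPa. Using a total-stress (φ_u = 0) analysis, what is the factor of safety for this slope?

FS = 3.66

Taking moments about the centre O, the resisting moment is provided by the undrained shear strength acting along the arc:
Arc length L_a = R·θ = 7.8·(57.1°·π/180) = 7.8·0.9966 = 7.77 m
M_R = c_u·L_a·R = 54·7.77·7.8 = 3274.1 kN·m/m
M_D = W·d = 250·3.58 = 895.0 kN·m/m
FS = M_R / M_D = 3274.1 / 895.0 = 3.658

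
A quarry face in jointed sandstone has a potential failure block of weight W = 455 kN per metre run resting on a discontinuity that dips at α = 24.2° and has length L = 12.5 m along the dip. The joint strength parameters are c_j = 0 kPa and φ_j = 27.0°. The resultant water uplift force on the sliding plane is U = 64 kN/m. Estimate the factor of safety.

FS = 0.96

Resolving the block weight along and normal to the plane and applying the Mohr–Coulomb strength on the joint:
N' = W cosα − U = 455·cos24.2° − 64 = 351.0 kN/m
Driving force T = W sinα = 455·sin24.2° = 186.5 kN/m
Resisting force R = c_j·L + N'·tanφ_j = 0·12.5 + 351.0·tan27.0° = 0.0 + 178.9 = 178.9 kN/m
FS = R / T = 178.9 / 186.5 = 0.959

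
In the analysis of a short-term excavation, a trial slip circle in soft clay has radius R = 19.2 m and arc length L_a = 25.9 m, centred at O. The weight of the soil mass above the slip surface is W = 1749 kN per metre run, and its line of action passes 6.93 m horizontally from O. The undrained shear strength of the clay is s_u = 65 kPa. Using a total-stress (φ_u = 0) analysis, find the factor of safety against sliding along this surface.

FS = 2.67

Taking moments about the centre O, the resisting moment is provided by the undrained shear strength acting along the arc:
M_R = s_u·L_a·R = 65·25.90·19.2 = 32323.2 kN·m/m
M_D = W·d = 1749·6.93 = 12120.6 kN·m/m
FS = M_R / M_D = 32323.2 / 12120.6 = 2.667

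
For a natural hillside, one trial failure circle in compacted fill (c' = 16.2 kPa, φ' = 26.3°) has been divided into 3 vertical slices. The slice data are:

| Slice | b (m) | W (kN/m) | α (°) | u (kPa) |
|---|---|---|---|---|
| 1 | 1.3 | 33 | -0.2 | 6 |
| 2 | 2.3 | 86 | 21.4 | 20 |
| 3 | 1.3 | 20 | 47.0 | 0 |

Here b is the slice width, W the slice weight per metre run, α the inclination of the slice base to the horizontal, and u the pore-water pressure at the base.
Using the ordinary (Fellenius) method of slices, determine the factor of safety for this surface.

Ordinary method of slices: FS = Σ[c'·Δl_i + (W_i cosα_i − u_i·Δl_i)·tanφ'] / Σ W_i sinα_i, with Δl_i = b_i / cosα_i.
Slice 1: Δl = 1.3/cos(-0.2°) = 1.300 m; N'_1 = 33·cos(-0.2°) − 6·1.300 = 25.2; c'Δl = 21.06; W sinα = -0.1
Slice 2: Δl = 2.3/cos21.4° = 2.470 m; N'_2 = 86·cos21.4° − 20·2.470 = 30.7; c'Δl = 40.02; W sinα = 31.4
Slice 3: Δl = 1.3/cos47.0° = 1.906 m; N'_3 = 20·cos47.0° − 0·1.906 = 13.6; c'Δl = 30.88; W sinα = 14.6
Σc'Δl = 92.0 kN/m; ΣN' = 69.5 kN/m; ΣW sinα = 45.9 kN/m
Resisting = 92.0 + 69.5·tan26.3° = 92.0 + 34.4 = 126.3 kN/m
FS = 126.3 / 45.9 = 2.752

FS = 2.75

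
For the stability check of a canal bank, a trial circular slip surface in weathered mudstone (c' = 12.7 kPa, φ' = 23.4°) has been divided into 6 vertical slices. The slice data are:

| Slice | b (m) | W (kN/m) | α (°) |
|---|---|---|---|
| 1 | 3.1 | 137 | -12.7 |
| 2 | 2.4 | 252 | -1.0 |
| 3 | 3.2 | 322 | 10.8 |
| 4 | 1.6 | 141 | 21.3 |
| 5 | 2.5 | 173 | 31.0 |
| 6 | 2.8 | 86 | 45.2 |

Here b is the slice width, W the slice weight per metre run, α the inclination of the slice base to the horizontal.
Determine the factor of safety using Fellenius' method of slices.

FS = 2.96

Ordinary method of slices: FS = Σ[c'·Δl_i + (W_i cosα_i)·tanφ'] / Σ W_i sinα_i, with Δl_i = b_i / cosα_i.
Slice 1: Δl = 3.1/cos(-12.7°) = 3.178 m; N'_1 = 137·cos(-12.7°) = 133.6; c'Δl = 40.36; W sinα = -30.1
Slice 2: Δl = 2.4/cos(-1.0°) = 2.400 m; N'_2 = 252·cos(-1.0°) = 252.0; c'Δl = 30.48; W sinα = -4.4
Slice 3: Δl = 3.2/cos10.8° = 3.258 m; N'_3 = 322·cos10.8° = 316.3; c'Δl = 41.37; W sinα = 60.3
Slice 4: Δl = 1.6/cos21.3° = 1.717 m; N'_4 = 141·cos21.3° = 131.4; c'Δl = 21.81; W sinα = 51.2
Slice 5: Δl = 2.5/cos31.0° = 2.917 m; N'_5 = 173·cos31.0° = 148.3; c'Δl = 37.04; W sinα = 89.1
Slice 6: Δl = 2.8/cos45.2° = 3.974 m; N'_6 = 86·cos45.2° = 60.6; c'Δl = 50.47; W sinα = 61.0
Σc'Δl = 221.5 kN/m; ΣN' = 1042.2 kN/m; ΣW sinα = 227.2 kN/m
Resisting = 221.5 + 1042.2·tan23.4° = 221.5 + 451.0 = 672.5 kN/m
FS = 672.5 / 227.2 = 2.960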